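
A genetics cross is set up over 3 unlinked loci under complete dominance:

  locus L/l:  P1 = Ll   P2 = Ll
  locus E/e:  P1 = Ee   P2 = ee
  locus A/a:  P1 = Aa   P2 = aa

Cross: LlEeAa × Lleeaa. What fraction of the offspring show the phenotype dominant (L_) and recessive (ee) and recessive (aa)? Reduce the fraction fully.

P(L_ ee aa) = 3/16

LlEeAa gametes: LEA×1, LEa×1, LeA×1, Lea×1, lEA×1, lEa×1, leA×1, lea×1
Lleeaa gametes: Lea×4, lea×4
LlEeAa×Lleeaa grid (8·8=64): LLEeAa=4 LLEeaa=4 LLeeAa=4 LLeeaa=4 LlEeAa=8 LlEeaa=8 LleeAa=8 Lleeaa=8 llEeAa=4 llEeaa=4 lleeAa=4 lleeaa=4
L_ ee aa hits 12/64; gcd=4; 12÷4/64÷4 = 3/16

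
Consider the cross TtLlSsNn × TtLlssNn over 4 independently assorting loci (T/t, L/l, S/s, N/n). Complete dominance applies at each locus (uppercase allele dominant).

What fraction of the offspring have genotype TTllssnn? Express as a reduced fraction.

TtLlSsNn gametes: TLSN×1, TLSn×1, TLsN×1, TLsn×1, TlSN×1, TlSn×1, TlsN×1, Tlsn×1, tLSN×1, tLSn×1, tLsN×1, tLsn×1, tlSN×1, tlSn×1, tlsN×1, tlsn×1
TtLlssNn gametes: TLsN×2, TLsn×2, TlsN×2, Tlsn×2, tLsN×2, tLsn×2, tlsN×2, tlsn×2
TtLlSsNn×TtLlssNn grid (16·16=256): TTLLSsNN=2 TTLLSsNn=4 TTLLSsnn=2 TTLLssNN=2 TTLLssNn=4 TTLLssnn=2 TTLlSsNN=4 TTLlSsNn=8 TTLlSsnn=4 TTLlssNN=4 TTLlssNn=8 TTLlssnn=4 TTllSsNN=2 TTllSsNn=4 TTllSsnn=2 TTllssNN=2 TTllssNn=4 TTllssnn=2 TtLLSsNN=4 TtLLSsNn=8 TtLLSsnn=4 TtLLssNN=4 TtLLssNn=8 TtLLssnn=4 TtLlSsNN=8 TtLlSsNn=16 TtLlSsnn=8 TtLlssNN=8 TtLlssNn=16 TtLlssnn=8 TtllSsNN=4 TtllSsNn=8 TtllSsnn=4 TtllssNN=4 TtllssNn=8 Ttllssnn=4 ttLLSsNN=2 ttLLSsNn=4 ttLLSsnn=2 ttLLssNN=2 ttLLssNn=4 ttLLssnn=2 ttLlSsNN=4 ttLlSsNn=8 ttLlSsnn=4 ttLlssNN=4 ttLlssNn=8 ttLlssnn=4 ttllSsNN=2 ttllSsNn=4 ttllSsnn=2 ttllssNN=2 ttllssNn=4 ttllssnn=2
TTllssnn hits 2/256; gcd=2; 2÷2/256÷2 = 1/128

P(TTllssnn) = 1/128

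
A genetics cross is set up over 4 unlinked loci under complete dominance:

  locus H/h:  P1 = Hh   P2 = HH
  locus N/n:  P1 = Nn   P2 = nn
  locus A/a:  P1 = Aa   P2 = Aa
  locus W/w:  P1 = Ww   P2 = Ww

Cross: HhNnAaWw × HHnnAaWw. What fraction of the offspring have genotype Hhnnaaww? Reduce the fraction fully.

HhNnAaWw gametes: HNAW×1, HNAw×1, HNaW×1, HNaw×1, HnAW×1, HnAw×1, HnaW×1, Hnaw×1, hNAW×1, hNAw×1, hNaW×1, hNaw×1, hnAW×1, hnAw×1, hnaW×1, hnaw×1
HHnnAaWw gametes: HnAW×4, HnAw×4, HnaW×4, Hnaw×4
HhNnAaWw×HHnnAaWw grid (16·16=256): HHNnAAWW=4 HHNnAAWw=8 HHNnAAww=4 HHNnAaWW=8 HHNnAaWw=16 HHNnAaww=8 HHNnaaWW=4 HHNnaaWw=8 HHNnaaww=4 HHnnAAWW=4 HHnnAAWw=8 HHnnAAww=4 HHnnAaWW=8 HHnnAaWw=16 HHnnAaww=8 HHnnaaWW=4 HHnnaaWw=8 HHnnaaww=4 HhNnAAWW=4 HhNnAAWw=8 HhNnAAww=4 HhNnAaWW=8 HhNnAaWw=16 HhNnAaww=8 HhNnaaWW=4 HhNnaaWw=8 HhNnaaww=4 HhnnAAWW=4 HhnnAAWw=8 HhnnAAww=4 HhnnAaWW=8 HhnnAaWw=16 HhnnAaww=8 HhnnaaWW=4 HhnnaaWw=8 Hhnnaaww=4
Hhnnaaww hits 4/256; gcd=4; 4÷4/256÷4 = 1/64

P(Hhnnaaww) = 1/64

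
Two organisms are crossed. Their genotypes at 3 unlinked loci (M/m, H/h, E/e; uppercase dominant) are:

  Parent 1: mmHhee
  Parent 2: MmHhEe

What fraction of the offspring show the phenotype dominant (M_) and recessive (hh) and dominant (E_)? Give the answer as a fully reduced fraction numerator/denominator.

mmHhee gametes: mHe×4, mhe×4
MmHhEe gametes: MHE×1, MHe×1, MhE×1, Mhe×1, mHE×1, mHe×1, mhE×1, mhe×1
mmHhee×MmHhEe grid (8·8=64): MmHHEe=4 MmHHee=4 MmHhEe=8 MmHhee=8 MmhhEe=4 Mmhhee=4 mmHHEe=4 mmHHee=4 mmHhEe=8 mmHhee=8 mmhhEe=4 mmhhee=4
M_ hh E_ hits 4/64; gcd=4; 4÷4/64÷4 = 1/16

P(M_ hh E_) = 1/16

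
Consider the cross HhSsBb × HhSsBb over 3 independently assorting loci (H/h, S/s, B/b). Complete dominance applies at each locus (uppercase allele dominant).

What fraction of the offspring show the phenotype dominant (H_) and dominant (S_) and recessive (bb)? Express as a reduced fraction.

P(H_ S_ bb) = 9/64

HhSsBb gametes: HSB×1, HSb×1, HsB×1, Hsb×1, hSB×1, hSb×1, hsB×1, hsb×1
HhSsBb gametes: HSB×1, HSb×1, HsB×1, Hsb×1, hSB×1, hSb×1, hsB×1, hsb×1
HhSsBb×HhSsBb grid (8·8=64): HHSSBB=1 HHSSBb=2 HHSSbb=1 HHSsBB=2 HHSsBb=4 HHSsbb=2 HHssBB=1 HHssBb=2 HHssbb=1 HhSSBB=2 HhSSBb=4 HhSSbb=2 HhSsBB=4 HhSsBb=8 HhSsbb=4 HhssBB=2 HhssBb=4 Hhssbb=2 hhSSBB=1 hhSSBb=2 hhSSbb=1 hhSsBB=2 hhSsBb=4 hhSsbb=2 hhssBB=1 hhssBb=2 hhssbb=1
H_ S_ bb hits 9/64; gcd=1; 9÷1/64÷1 = 9/64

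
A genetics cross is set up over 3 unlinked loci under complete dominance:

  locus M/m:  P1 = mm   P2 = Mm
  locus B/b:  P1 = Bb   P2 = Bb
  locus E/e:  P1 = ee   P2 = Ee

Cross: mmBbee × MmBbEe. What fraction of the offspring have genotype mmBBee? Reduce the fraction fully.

mmBbee gametes: mBe×4, mbe×4
MmBbEe gametes: MBE×1, MBe×1, MbE×1, Mbe×1, mBE×1, mBe×1, mbE×1, mbe×1
mmBbee×MmBbEe grid (8·8=64): MmBBEe=4 MmBBee=4 MmBbEe=8 MmBbee=8 MmbbEe=4 Mmbbee=4 mmBBEe=4 mmBBee=4 mmBbEe=8 mmBbee=8 mmbbEe=4 mmbbee=4
mmBBee hits 4/64; gcd=4; 4÷4/64÷4 = 1/16

P(mmBBee) = 1/16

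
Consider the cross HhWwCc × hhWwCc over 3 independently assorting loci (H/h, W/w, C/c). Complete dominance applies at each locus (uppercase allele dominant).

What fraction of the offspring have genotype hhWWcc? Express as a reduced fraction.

P(hhWWcc) = 1/32

HhWwCc gametes: HWC×1, HWc×1, HwC×1, Hwc×1, hWC×1, hWc×1, hwC×1, hwc×1
hhWwCc gametes: hWC×2, hWc×2, hwC×2, hwc×2
HhWwCc×hhWwCc grid (8·8=64): HhWWCC=2 HhWWCc=4 HhWWcc=2 HhWwCC=4 HhWwCc=8 HhWwcc=4 HhwwCC=2 HhwwCc=4 Hhwwcc=2 hhWWCC=2 hhWWCc=4 hhWWcc=2 hhWwCC=4 hhWwCc=8 hhWwcc=4 hhwwCC=2 hhwwCc=4 hhwwcc=2
hhWWcc hits 2/64; gcd=2; 2÷2/64÷2 = 1/32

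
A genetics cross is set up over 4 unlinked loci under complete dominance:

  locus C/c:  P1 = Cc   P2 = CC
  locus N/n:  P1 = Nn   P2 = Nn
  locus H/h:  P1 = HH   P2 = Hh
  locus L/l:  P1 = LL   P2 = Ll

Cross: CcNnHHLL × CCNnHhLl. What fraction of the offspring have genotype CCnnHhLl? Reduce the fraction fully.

CcNnHHLL gametes: CNHL×4, CnHL×4, cNHL×4, cnHL×4
CCNnHhLl gametes: CNHL×2, CNHl×2, CNhL×2, CNhl×2, CnHL×2, CnHl×2, CnhL×2, Cnhl×2
CcNnHHLL×CCNnHhLl grid (16·16=256): CCNNHHLL=8 CCNNHHLl=8 CCNNHhLL=8 CCNNHhLl=8 CCNnHHLL=16 CCNnHHLl=16 CCNnHhLL=16 CCNnHhLl=16 CCnnHHLL=8 CCnnHHLl=8 CCnnHhLL=8 CCnnHhLl=8 CcNNHHLL=8 CcNNHHLl=8 CcNNHhLL=8 CcNNHhLl=8 CcNnHHLL=16 CcNnHHLl=16 CcNnHhLL=16 CcNnHhLl=16 CcnnHHLL=8 CcnnHHLl=8 CcnnHhLL=8 CcnnHhLl=8
CCnnHhLl hits 8/256; gcd=8; 8÷8/256÷8 = 1/32

P(CCnnHhLl) = 1/32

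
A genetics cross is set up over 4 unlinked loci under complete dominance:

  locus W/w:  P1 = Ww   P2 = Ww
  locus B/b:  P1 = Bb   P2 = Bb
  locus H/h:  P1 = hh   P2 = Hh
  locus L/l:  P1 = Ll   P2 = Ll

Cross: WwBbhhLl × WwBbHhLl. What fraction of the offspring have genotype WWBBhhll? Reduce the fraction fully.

P(WWBBhhll) = 1/128

WwBbhhLl gametes: WBhL×2, WBhl×2, WbhL×2, Wbhl×2, wBhL×2, wBhl×2, wbhL×2, wbhl×2
WwBbHhLl gametes: WBHL×1, WBHl×1, WBhL×1, WBhl×1, WbHL×1, WbHl×1, WbhL×1, Wbhl×1, wBHL×1, wBHl×1, wBhL×1, wBhl×1, wbHL×1, wbHl×1, wbhL×1, wbhl×1
WwBbhhLl×WwBbHhLl grid (16·16=256): WWBBHhLL=2 WWBBHhLl=4 WWBBHhll=2 WWBBhhLL=2 WWBBhhLl=4 WWBBhhll=2 WWBbHhLL=4 WWBbHhLl=8 WWBbHhll=4 WWBbhhLL=4 WWBbhhLl=8 WWBbhhll=4 WWbbHhLL=2 WWbbHhLl=4 WWbbHhll=2 WWbbhhLL=2 WWbbhhLl=4 WWbbhhll=2 WwBBHhLL=4 WwBBHhLl=8 WwBBHhll=4 WwBBhhLL=4 WwBBhhLl=8 WwBBhhll=4 WwBbHhLL=8 WwBbHhLl=16 WwBbHhll=8 WwBbhhLL=8 WwBbhhLl=16 WwBbhhll=8 WwbbHhLL=4 WwbbHhLl=8 WwbbHhll=4 WwbbhhLL=4 WwbbhhLl=8 Wwbbhhll=4 wwBBHhLL=2 wwBBHhLl=4 wwBBHhll=2 wwBBhhLL=2 wwBBhhLl=4 wwBBhhll=2 wwBbHhLL=4 wwBbHhLl=8 wwBbHhll=4 wwBbhhLL=4 wwBbhhLl=8 wwBbhhll=4 wwbbHhLL=2 wwbbHhLl=4 wwbbHhll=2 wwbbhhLL=2 wwbbhhLl=4 wwbbhhll=2
WWBBhhll hits 2/256; gcd=2; 2÷2/256÷2 = 1/128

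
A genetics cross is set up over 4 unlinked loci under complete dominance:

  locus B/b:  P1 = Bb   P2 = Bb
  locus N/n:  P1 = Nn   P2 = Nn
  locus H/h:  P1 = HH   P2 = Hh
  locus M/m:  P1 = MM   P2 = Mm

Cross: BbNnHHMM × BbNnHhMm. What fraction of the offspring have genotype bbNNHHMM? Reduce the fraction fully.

P(bbNNHHMM) = 1/64

BbNnHHMM gametes: BNHM×4, BnHM×4, bNHM×4, bnHM×4
BbNnHhMm gametes: BNHM×1, BNHm×1, BNhM×1, BNhm×1, BnHM×1, BnHm×1, BnhM×1, Bnhm×1, bNHM×1, bNHm×1, bNhM×1, bNhm×1, bnHM×1, bnHm×1, bnhM×1, bnhm×1
BbNnHHMM×BbNnHhMm grid (16·16=256): BBNNHHMM=4 BBNNHHMm=4 BBNNHhMM=4 BBNNHhMm=4 BBNnHHMM=8 BBNnHHMm=8 BBNnHhMM=8 BBNnHhMm=8 BBnnHHMM=4 BBnnHHMm=4 BBnnHhMM=4 BBnnHhMm=4 BbNNHHMM=8 BbNNHHMm=8 BbNNHhMM=8 BbNNHhMm=8 BbNnHHMM=16 BbNnHHMm=16 BbNnHhMM=16 BbNnHhMm=16 BbnnHHMM=8 BbnnHHMm=8 BbnnHhMM=8 BbnnHhMm=8 bbNNHHMM=4 bbNNHHMm=4 bbNNHhMM=4 bbNNHhMm=4 bbNnHHMM=8 bbNnHHMm=8 bbNnHhMM=8 bbNnHhMm=8 bbnnHHMM=4 bbnnHHMm=4 bbnnHhMM=4 bbnnHhMm=4
bbNNHHMM hits 4/256; gcd=4; 4÷4/256÷4 = 1/64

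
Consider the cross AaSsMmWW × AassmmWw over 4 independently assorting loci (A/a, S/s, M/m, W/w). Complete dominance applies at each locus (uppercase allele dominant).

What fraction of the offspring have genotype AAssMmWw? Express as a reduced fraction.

P(AAssMmWw) = 1/32

AaSsMmWW gametes: ASMW×2, ASmW×2, AsMW×2, AsmW×2, aSMW×2, aSmW×2, asMW×2, asmW×2
AassmmWw gametes: AsmW×4, Asmw×4, asmW×4, asmw×4
AaSsMmWW×AassmmWw grid (16·16=256): AASsMmWW=8 AASsMmWw=8 AASsmmWW=8 AASsmmWw=8 AAssMmWW=8 AAssMmWw=8 AAssmmWW=8 AAssmmWw=8 AaSsMmWW=16 AaSsMmWw=16 AaSsmmWW=16 AaSsmmWw=16 AassMmWW=16 AassMmWw=16 AassmmWW=16 AassmmWw=16 aaSsMmWW=8 aaSsMmWw=8 aaSsmmWW=8 aaSsmmWw=8 aassMmWW=8 aassMmWw=8 aassmmWW=8 aassmmWw=8
AAssMmWw hits 8/256; gcd=8; 8÷8/256÷8 = 1/32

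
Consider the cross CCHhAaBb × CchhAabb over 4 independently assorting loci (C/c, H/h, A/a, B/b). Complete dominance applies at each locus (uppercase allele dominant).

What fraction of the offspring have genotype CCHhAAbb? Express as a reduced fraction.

CCHhAaBb gametes: CHAB×2, CHAb×2, CHaB×2, CHab×2, ChAB×2, ChAb×2, ChaB×2, Chab×2
CchhAabb gametes: ChAb×4, Chab×4, chAb×4, chab×4
CCHhAaBb×CchhAabb grid (16·16=256): CCHhAABb=8 CCHhAAbb=8 CCHhAaBb=16 CCHhAabb=16 CCHhaaBb=8 CCHhaabb=8 CChhAABb=8 CChhAAbb=8 CChhAaBb=16 CChhAabb=16 CChhaaBb=8 CChhaabb=8 CcHhAABb=8 CcHhAAbb=8 CcHhAaBb=16 CcHhAabb=16 CcHhaaBb=8 CcHhaabb=8 CchhAABb=8 CchhAAbb=8 CchhAaBb=16 CchhAabb=16 CchhaaBb=8 Cchhaabb=8
CCHhAAbb hits 8/256; gcd=8; 8÷8/256÷8 = 1/32

P(CCHhAAbb) = 1/32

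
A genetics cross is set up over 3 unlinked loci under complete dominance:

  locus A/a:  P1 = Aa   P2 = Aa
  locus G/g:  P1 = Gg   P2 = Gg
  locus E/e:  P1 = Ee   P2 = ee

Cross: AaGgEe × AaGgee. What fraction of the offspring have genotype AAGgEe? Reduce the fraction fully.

P(AAGgEe) = 1/16

AaGgEe gametes: AGE×1, AGe×1, AgE×1, Age×1, aGE×1, aGe×1, agE×1, age×1
AaGgee gametes: AGe×2, Age×2, aGe×2, age×2
AaGgEe×AaGgee grid (8·8=64): AAGGEe=2 AAGGee=2 AAGgEe=4 AAGgee=4 AAggEe=2 AAggee=2 AaGGEe=4 AaGGee=4 AaGgEe=8 AaGgee=8 AaggEe=4 Aaggee=4 aaGGEe=2 aaGGee=2 aaGgEe=4 aaGgee=4 aaggEe=2 aaggee=2
AAGgEe hits 4/64; gcd=4; 4÷4/64÷4 = 1/16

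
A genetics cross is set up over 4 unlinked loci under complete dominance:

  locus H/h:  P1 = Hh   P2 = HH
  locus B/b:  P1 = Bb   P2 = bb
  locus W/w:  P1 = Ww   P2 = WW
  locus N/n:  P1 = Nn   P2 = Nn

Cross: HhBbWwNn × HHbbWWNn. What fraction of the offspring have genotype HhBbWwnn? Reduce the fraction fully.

HhBbWwNn gametes: HBWN×1, HBWn×1, HBwN×1, HBwn×1, HbWN×1, HbWn×1, HbwN×1, Hbwn×1, hBWN×1, hBWn×1, hBwN×1, hBwn×1, hbWN×1, hbWn×1, hbwN×1, hbwn×1
HHbbWWNn gametes: HbWN×8, HbWn×8
HhBbWwNn×HHbbWWNn grid (16·16=256): HHBbWWNN=8 HHBbWWNn=16 HHBbWWnn=8 HHBbWwNN=8 HHBbWwNn=16 HHBbWwnn=8 HHbbWWNN=8 HHbbWWNn=16 HHbbWWnn=8 HHbbWwNN=8 HHbbWwNn=16 HHbbWwnn=8 HhBbWWNN=8 HhBbWWNn=16 HhBbWWnn=8 HhBbWwNN=8 HhBbWwNn=16 HhBbWwnn=8 HhbbWWNN=8 HhbbWWNn=16 HhbbWWnn=8 HhbbWwNN=8 HhbbWwNn=16 HhbbWwnn=8
HhBbWwnn hits 8/256; gcd=8; 8÷8/256÷8 = 1/32

P(HhBbWwnn) = 1/32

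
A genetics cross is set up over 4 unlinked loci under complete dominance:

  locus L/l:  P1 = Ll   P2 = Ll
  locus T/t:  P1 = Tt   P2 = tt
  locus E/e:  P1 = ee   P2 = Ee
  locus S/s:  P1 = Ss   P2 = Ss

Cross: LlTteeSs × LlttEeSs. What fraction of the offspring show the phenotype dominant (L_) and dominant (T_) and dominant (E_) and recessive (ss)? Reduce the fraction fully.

P(L_ T_ E_ ss) = 3/64

LlTteeSs gametes: LTeS×2, LTes×2, LteS×2, Ltes×2, lTeS×2, lTes×2, lteS×2, ltes×2
LlttEeSs gametes: LtES×2, LtEs×2, LteS×2, Ltes×2, ltES×2, ltEs×2, lteS×2, ltes×2
LlTteeSs×LlttEeSs grid (16·16=256): LLTtEeSS=4 LLTtEeSs=8 LLTtEess=4 LLTteeSS=4 LLTteeSs=8 LLTteess=4 LLttEeSS=4 LLttEeSs=8 LLttEess=4 LLtteeSS=4 LLtteeSs=8 LLtteess=4 LlTtEeSS=8 LlTtEeSs=16 LlTtEess=8 LlTteeSS=8 LlTteeSs=16 LlTteess=8 LlttEeSS=8 LlttEeSs=16 LlttEess=8 LltteeSS=8 LltteeSs=16 Lltteess=8 llTtEeSS=4 llTtEeSs=8 llTtEess=4 llTteeSS=4 llTteeSs=8 llTteess=4 llttEeSS=4 llttEeSs=8 llttEess=4 lltteeSS=4 lltteeSs=8 lltteess=4
L_ T_ E_ ss hits 12/256; gcd=4; 12÷4/256÷4 = 3/64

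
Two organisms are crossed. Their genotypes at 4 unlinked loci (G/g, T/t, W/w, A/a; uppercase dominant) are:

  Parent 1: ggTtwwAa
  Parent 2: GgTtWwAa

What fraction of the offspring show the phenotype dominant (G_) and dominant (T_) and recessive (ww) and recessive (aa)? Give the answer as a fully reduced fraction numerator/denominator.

P(G_ T_ ww aa) = 3/64

ggTtwwAa gametes: gTwA×4, gTwa×4, gtwA×4, gtwa×4
GgTtWwAa gametes: GTWA×1, GTWa×1, GTwA×1, GTwa×1, GtWA×1, GtWa×1, GtwA×1, Gtwa×1, gTWA×1, gTWa×1, gTwA×1, gTwa×1, gtWA×1, gtWa×1, gtwA×1, gtwa×1
ggTtwwAa×GgTtWwAa grid (16·16=256): GgTTWwAA=4 GgTTWwAa=8 GgTTWwaa=4 GgTTwwAA=4 GgTTwwAa=8 GgTTwwaa=4 GgTtWwAA=8 GgTtWwAa=16 GgTtWwaa=8 GgTtwwAA=8 GgTtwwAa=16 GgTtwwaa=8 GgttWwAA=4 GgttWwAa=8 GgttWwaa=4 GgttwwAA=4 GgttwwAa=8 Ggttwwaa=4 ggTTWwAA=4 ggTTWwAa=8 ggTTWwaa=4 ggTTwwAA=4 ggTTwwAa=8 ggTTwwaa=4 ggTtWwAA=8 ggTtWwAa=16 ggTtWwaa=8 ggTtwwAA=8 ggTtwwAa=16 ggTtwwaa=8 ggttWwAA=4 ggttWwAa=8 ggttWwaa=4 ggttwwAA=4 ggttwwAa=8 ggttwwaa=4
G_ T_ ww aa hits 12/256; gcd=4; 12÷4/256÷4 = 3/64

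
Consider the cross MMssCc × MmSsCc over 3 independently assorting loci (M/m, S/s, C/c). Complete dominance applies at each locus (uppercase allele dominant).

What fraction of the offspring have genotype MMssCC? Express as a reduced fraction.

P(MMssCC) = 1/16

MMssCc gametes: MsC×4, Msc×4
MmSsCc gametes: MSC×1, MSc×1, MsC×1, Msc×1, mSC×1, mSc×1, msC×1, msc×1
MMssCc×MmSsCc grid (8·8=64): MMSsCC=4 MMSsCc=8 MMSscc=4 MMssCC=4 MMssCc=8 MMsscc=4 MmSsCC=4 MmSsCc=8 MmSscc=4 MmssCC=4 MmssCc=8 Mmsscc=4
MMssCC hits 4/64; gcd=4; 4÷4/64÷4 = 1/16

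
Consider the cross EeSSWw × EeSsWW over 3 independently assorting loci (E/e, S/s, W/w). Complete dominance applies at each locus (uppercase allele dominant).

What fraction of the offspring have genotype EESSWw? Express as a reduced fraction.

EeSSWw gametes: ESW×2, ESw×2, eSW×2, eSw×2
EeSsWW gametes: ESW×2, EsW×2, eSW×2, esW×2
EeSSWw×EeSsWW grid (8·8=64): EESSWW=4 EESSWw=4 EESsWW=4 EESsWw=4 EeSSWW=8 EeSSWw=8 EeSsWW=8 EeSsWw=8 eeSSWW=4 eeSSWw=4 eeSsWW=4 eeSsWw=4
EESSWw hits 4/64; gcd=4; 4÷4/64÷4 = 1/16

P(EESSWw) = 1/16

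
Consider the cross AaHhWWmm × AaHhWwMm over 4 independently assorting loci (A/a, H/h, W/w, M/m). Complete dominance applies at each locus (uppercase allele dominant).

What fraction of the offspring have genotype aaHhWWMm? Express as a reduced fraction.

AaHhWWmm gametes: AHWm×4, AhWm×4, aHWm×4, ahWm×4
AaHhWwMm gametes: AHWM×1, AHWm×1, AHwM×1, AHwm×1, AhWM×1, AhWm×1, AhwM×1, Ahwm×1, aHWM×1, aHWm×1, aHwM×1, aHwm×1, ahWM×1, ahWm×1, ahwM×1, ahwm×1
AaHhWWmm×AaHhWwMm grid (16·16=256): AAHHWWMm=4 AAHHWWmm=4 AAHHWwMm=4 AAHHWwmm=4 AAHhWWMm=8 AAHhWWmm=8 AAHhWwMm=8 AAHhWwmm=8 AAhhWWMm=4 AAhhWWmm=4 AAhhWwMm=4 AAhhWwmm=4 AaHHWWMm=8 AaHHWWmm=8 AaHHWwMm=8 AaHHWwmm=8 AaHhWWMm=16 AaHhWWmm=16 AaHhWwMm=16 AaHhWwmm=16 AahhWWMm=8 AahhWWmm=8 AahhWwMm=8 AahhWwmm=8 aaHHWWMm=4 aaHHWWmm=4 aaHHWwMm=4 aaHHWwmm=4 aaHhWWMm=8 aaHhWWmm=8 aaHhWwMm=8 aaHhWwmm=8 aahhWWMm=4 aahhWWmm=4 aahhWwMm=4 aahhWwmm=4
aaHhWWMm hits 8/256; gcd=8; 8÷8/256÷8 = 1/32

P(aaHhWWMm) = 1/32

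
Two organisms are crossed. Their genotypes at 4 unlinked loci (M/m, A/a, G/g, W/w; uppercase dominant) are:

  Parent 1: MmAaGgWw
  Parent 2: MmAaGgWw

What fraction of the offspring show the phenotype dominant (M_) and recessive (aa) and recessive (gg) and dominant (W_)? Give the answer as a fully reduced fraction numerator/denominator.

P(M_ aa gg W_) = 9/256

MmAaGgWw gametes: MAGW×1, MAGw×1, MAgW×1, MAgw×1, MaGW×1, MaGw×1, MagW×1, Magw×1, mAGW×1, mAGw×1, mAgW×1, mAgw×1, maGW×1, maGw×1, magW×1, magw×1
MmAaGgWw gametes: MAGW×1, MAGw×1, MAgW×1, MAgw×1, MaGW×1, MaGw×1, MagW×1, Magw×1, mAGW×1, mAGw×1, mAgW×1, mAgw×1, maGW×1, maGw×1, magW×1, magw×1
MmAaGgWw×MmAaGgWw grid (16·16=256): MMAAGGWW=1 MMAAGGWw=2 MMAAGGww=1 MMAAGgWW=2 MMAAGgWw=4 MMAAGgww=2 MMAAggWW=1 MMAAggWw=2 MMAAggww=1 MMAaGGWW=2 MMAaGGWw=4 MMAaGGww=2 MMAaGgWW=4 MMAaGgWw=8 MMAaGgww=4 MMAaggWW=2 MMAaggWw=4 MMAaggww=2 MMaaGGWW=1 MMaaGGWw=2 MMaaGGww=1 MMaaGgWW=2 MMaaGgWw=4 MMaaGgww=2 MMaaggWW=1 MMaaggWw=2 MMaaggww=1 MmAAGGWW=2 MmAAGGWw=4 MmAAGGww=2 MmAAGgWW=4 MmAAGgWw=8 MmAAGgww=4 MmAAggWW=2 MmAAggWw=4 MmAAggww=2 MmAaGGWW=4 MmAaGGWw=8 MmAaGGww=4 MmAaGgWW=8 MmAaGgWw=16 MmAaGgww=8 MmAaggWW=4 MmAaggWw=8 MmAaggww=4 MmaaGGWW=2 MmaaGGWw=4 MmaaGGww=2 MmaaGgWW=4 MmaaGgWw=8 MmaaGgww=4 MmaaggWW=2 MmaaggWw=4 Mmaaggww=2 mmAAGGWW=1 mmAAGGWw=2 mmAAGGww=1 mmAAGgWW=2 mmAAGgWw=4 mmAAGgww=2 mmAAggWW=1 mmAAggWw=2 mmAAggww=1 mmAaGGWW=2 mmAaGGWw=4 mmAaGGww=2 mmAaGgWW=4 mmAaGgWw=8 mmAaGgww=4 mmAaggWW=2 mmAaggWw=4 mmAaggww=2 mmaaGGWW=1 mmaaGGWw=2 mmaaGGww=1 mmaaGgWW=2 mmaaGgWw=4 mmaaGgww=2 mmaaggWW=1 mmaaggWw=2 mmaaggww=1
M_ aa gg W_ hits 9/256; gcd=1; 9÷1/256÷1 = 9/256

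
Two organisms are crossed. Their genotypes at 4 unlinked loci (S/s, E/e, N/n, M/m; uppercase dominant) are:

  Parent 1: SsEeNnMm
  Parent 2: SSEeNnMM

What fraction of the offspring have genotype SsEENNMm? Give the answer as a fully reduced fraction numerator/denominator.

SsEeNnMm gametes: SENM×1, SENm×1, SEnM×1, SEnm×1, SeNM×1, SeNm×1, SenM×1, Senm×1, sENM×1, sENm×1, sEnM×1, sEnm×1, seNM×1, seNm×1, senM×1, senm×1
SSEeNnMM gametes: SENM×4, SEnM×4, SeNM×4, SenM×4
SsEeNnMm×SSEeNnMM grid (16·16=256): SSEENNMM=4 SSEENNMm=4 SSEENnMM=8 SSEENnMm=8 SSEEnnMM=4 SSEEnnMm=4 SSEeNNMM=8 SSEeNNMm=8 SSEeNnMM=16 SSEeNnMm=16 SSEennMM=8 SSEennMm=8 SSeeNNMM=4 SSeeNNMm=4 SSeeNnMM=8 SSeeNnMm=8 SSeennMM=4 SSeennMm=4 SsEENNMM=4 SsEENNMm=4 SsEENnMM=8 SsEENnMm=8 SsEEnnMM=4 SsEEnnMm=4 SsEeNNMM=8 SsEeNNMm=8 SsEeNnMM=16 SsEeNnMm=16 SsEennMM=8 SsEennMm=8 SseeNNMM=4 SseeNNMm=4 SseeNnMM=8 SseeNnMm=8 SseennMM=4 SseennMm=4
SsEENNMm hits 4/256; gcd=4; 4÷4/256÷4 = 1/64

P(SsEENNMm) = 1/64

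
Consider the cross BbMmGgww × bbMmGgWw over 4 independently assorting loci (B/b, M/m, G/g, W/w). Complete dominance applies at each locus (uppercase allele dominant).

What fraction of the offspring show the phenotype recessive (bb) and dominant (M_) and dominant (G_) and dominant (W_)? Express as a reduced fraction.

P(bb M_ G_ W_) = 9/64

BbMmGgww gametes: BMGw×2, BMgw×2, BmGw×2, Bmgw×2, bMGw×2, bMgw×2, bmGw×2, bmgw×2
bbMmGgWw gametes: bMGW×2, bMGw×2, bMgW×2, bMgw×2, bmGW×2, bmGw×2, bmgW×2, bmgw×2
BbMmGgww×bbMmGgWw grid (16·16=256): BbMMGGWw=4 BbMMGGww=4 BbMMGgWw=8 BbMMGgww=8 BbMMggWw=4 BbMMggww=4 BbMmGGWw=8 BbMmGGww=8 BbMmGgWw=16 BbMmGgww=16 BbMmggWw=8 BbMmggww=8 BbmmGGWw=4 BbmmGGww=4 BbmmGgWw=8 BbmmGgww=8 BbmmggWw=4 Bbmmggww=4 bbMMGGWw=4 bbMMGGww=4 bbMMGgWw=8 bbMMGgww=8 bbMMggWw=4 bbMMggww=4 bbMmGGWw=8 bbMmGGww=8 bbMmGgWw=16 bbMmGgww=16 bbMmggWw=8 bbMmggww=8 bbmmGGWw=4 bbmmGGww=4 bbmmGgWw=8 bbmmGgww=8 bbmmggWw=4 bbmmggww=4
bb M_ G_ W_ hits 36/256; gcd=4; 36÷4/256÷4 = 9/64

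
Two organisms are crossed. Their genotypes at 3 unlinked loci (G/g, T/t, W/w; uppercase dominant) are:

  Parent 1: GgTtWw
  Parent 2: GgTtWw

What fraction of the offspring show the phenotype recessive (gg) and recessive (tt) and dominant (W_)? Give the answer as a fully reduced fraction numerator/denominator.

P(gg tt W_) = 3/64

GgTtWw gametes: GTW×1, GTw×1, GtW×1, Gtw×1, gTW×1, gTw×1, gtW×1, gtw×1
GgTtWw gametes: GTW×1, GTw×1, GtW×1, Gtw×1, gTW×1, gTw×1, gtW×1, gtw×1
GgTtWw×GgTtWw grid (8·8=64): GGTTWW=1 GGTTWw=2 GGTTww=1 GGTtWW=2 GGTtWw=4 GGTtww=2 GGttWW=1 GGttWw=2 GGttww=1 GgTTWW=2 GgTTWw=4 GgTTww=2 GgTtWW=4 GgTtWw=8 GgTtww=4 GgttWW=2 GgttWw=4 Ggttww=2 ggTTWW=1 ggTTWw=2 ggTTww=1 ggTtWW=2 ggTtWw=4 ggTtww=2 ggttWW=1 ggttWw=2 ggttww=1
gg tt W_ hits 3/64; gcd=1; 3÷1/64÷1 = 3/64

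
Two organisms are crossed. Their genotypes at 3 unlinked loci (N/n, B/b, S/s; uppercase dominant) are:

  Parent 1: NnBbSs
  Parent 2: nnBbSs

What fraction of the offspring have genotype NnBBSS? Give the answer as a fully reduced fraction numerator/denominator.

P(NnBBSS) = 1/32

NnBbSs gametes: NBS×1, NBs×1, NbS×1, Nbs×1, nBS×1, nBs×1, nbS×1, nbs×1
nnBbSs gametes: nBS×2, nBs×2, nbS×2, nbs×2
NnBbSs×nnBbSs grid (8·8=64): NnBBSS=2 NnBBSs=4 NnBBss=2 NnBbSS=4 NnBbSs=8 NnBbss=4 NnbbSS=2 NnbbSs=4 Nnbbss=2 nnBBSS=2 nnBBSs=4 nnBBss=2 nnBbSS=4 nnBbSs=8 nnBbss=4 nnbbSS=2 nnbbSs=4 nnbbss=2
NnBBSS hits 2/64; gcd=2; 2÷2/64÷2 = 1/32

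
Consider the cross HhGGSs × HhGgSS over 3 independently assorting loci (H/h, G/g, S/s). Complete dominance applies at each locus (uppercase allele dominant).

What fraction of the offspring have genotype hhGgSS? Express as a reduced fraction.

P(hhGgSS) = 1/16

HhGGSs gametes: HGS×2, HGs×2, hGS×2, hGs×2
HhGgSS gametes: HGS×2, HgS×2, hGS×2, hgS×2
HhGGSs×HhGgSS grid (8·8=64): HHGGSS=4 HHGGSs=4 HHGgSS=4 HHGgSs=4 HhGGSS=8 HhGGSs=8 HhGgSS=8 HhGgSs=8 hhGGSS=4 hhGGSs=4 hhGgSS=4 hhGgSs=4
hhGgSS hits 4/64; gcd=4; 4÷4/64÷4 = 1/16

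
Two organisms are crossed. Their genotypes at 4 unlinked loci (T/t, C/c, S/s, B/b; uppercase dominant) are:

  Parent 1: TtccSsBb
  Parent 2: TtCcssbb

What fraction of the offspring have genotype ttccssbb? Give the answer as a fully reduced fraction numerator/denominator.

TtccSsBb gametes: TcSB×2, TcSb×2, TcsB×2, Tcsb×2, tcSB×2, tcSb×2, tcsB×2, tcsb×2
TtCcssbb gametes: TCsb×4, Tcsb×4, tCsb×4, tcsb×4
TtccSsBb×TtCcssbb grid (16·16=256): TTCcSsBb=8 TTCcSsbb=8 TTCcssBb=8 TTCcssbb=8 TTccSsBb=8 TTccSsbb=8 TTccssBb=8 TTccssbb=8 TtCcSsBb=16 TtCcSsbb=16 TtCcssBb=16 TtCcssbb=16 TtccSsBb=16 TtccSsbb=16 TtccssBb=16 Ttccssbb=16 ttCcSsBb=8 ttCcSsbb=8 ttCcssBb=8 ttCcssbb=8 ttccSsBb=8 ttccSsbb=8 ttccssBb=8 ttccssbb=8
ttccssbb hits 8/256; gcd=8; 8÷8/256÷8 = 1/32

P(ttccssbb) = 1/32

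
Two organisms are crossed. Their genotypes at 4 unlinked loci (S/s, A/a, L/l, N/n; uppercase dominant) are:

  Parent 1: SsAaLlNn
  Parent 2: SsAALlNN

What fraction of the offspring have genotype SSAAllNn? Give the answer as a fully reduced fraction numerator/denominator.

P(SSAAllNn) = 1/64

SsAaLlNn gametes: SALN×1, SALn×1, SAlN×1, SAln×1, SaLN×1, SaLn×1, SalN×1, Saln×1, sALN×1, sALn×1, sAlN×1, sAln×1, saLN×1, saLn×1, salN×1, saln×1
SsAALlNN gametes: SALN×4, SAlN×4, sALN×4, sAlN×4
SsAaLlNn×SsAALlNN grid (16·16=256): SSAALLNN=4 SSAALLNn=4 SSAALlNN=8 SSAALlNn=8 SSAAllNN=4 SSAAllNn=4 SSAaLLNN=4 SSAaLLNn=4 SSAaLlNN=8 SSAaLlNn=8 SSAallNN=4 SSAallNn=4 SsAALLNN=8 SsAALLNn=8 SsAALlNN=16 SsAALlNn=16 SsAAllNN=8 SsAAllNn=8 SsAaLLNN=8 SsAaLLNn=8 SsAaLlNN=16 SsAaLlNn=16 SsAallNN=8 SsAallNn=8 ssAALLNN=4 ssAALLNn=4 ssAALlNN=8 ssAALlNn=8 ssAAllNN=4 ssAAllNn=4 ssAaLLNN=4 ssAaLLNn=4 ssAaLlNN=8 ssAaLlNn=8 ssAallNN=4 ssAallNn=4
SSAAllNn hits 4/256; gcd=4; 4÷4/256÷4 = 1/64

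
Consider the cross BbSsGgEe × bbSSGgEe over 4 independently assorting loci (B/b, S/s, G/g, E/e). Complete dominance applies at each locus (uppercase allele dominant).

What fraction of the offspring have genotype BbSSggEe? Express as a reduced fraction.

BbSsGgEe gametes: BSGE×1, BSGe×1, BSgE×1, BSge×1, BsGE×1, BsGe×1, BsgE×1, Bsge×1, bSGE×1, bSGe×1, bSgE×1, bSge×1, bsGE×1, bsGe×1, bsgE×1, bsge×1
bbSSGgEe gametes: bSGE×4, bSGe×4, bSgE×4, bSge×4
BbSsGgEe×bbSSGgEe grid (16·16=256): BbSSGGEE=4 BbSSGGEe=8 BbSSGGee=4 BbSSGgEE=8 BbSSGgEe=16 BbSSGgee=8 BbSSggEE=4 BbSSggEe=8 BbSSggee=4 BbSsGGEE=4 BbSsGGEe=8 BbSsGGee=4 BbSsGgEE=8 BbSsGgEe=16 BbSsGgee=8 BbSsggEE=4 BbSsggEe=8 BbSsggee=4 bbSSGGEE=4 bbSSGGEe=8 bbSSGGee=4 bbSSGgEE=8 bbSSGgEe=16 bbSSGgee=8 bbSSggEE=4 bbSSggEe=8 bbSSggee=4 bbSsGGEE=4 bbSsGGEe=8 bbSsGGee=4 bbSsGgEE=8 bbSsGgEe=16 bbSsGgee=8 bbSsggEE=4 bbSsggEe=8 bbSsggee=4
BbSSggEe hits 8/256; gcd=8; 8÷8/256÷8 = 1/32

P(BbSSggEe) = 1/32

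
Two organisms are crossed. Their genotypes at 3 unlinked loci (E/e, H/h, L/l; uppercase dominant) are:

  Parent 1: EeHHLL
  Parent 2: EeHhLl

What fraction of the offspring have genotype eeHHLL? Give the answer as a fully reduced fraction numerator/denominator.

EeHHLL gametes: EHL×4, eHL×4
EeHhLl gametes: EHL×1, EHl×1, EhL×1, Ehl×1, eHL×1, eHl×1, ehL×1, ehl×1
EeHHLL×EeHhLl grid (8·8=64): EEHHLL=4 EEHHLl=4 EEHhLL=4 EEHhLl=4 EeHHLL=8 EeHHLl=8 EeHhLL=8 EeHhLl=8 eeHHLL=4 eeHHLl=4 eeHhLL=4 eeHhLl=4
eeHHLL hits 4/64; gcd=4; 4÷4/64÷4 = 1/16

P(eeHHLL) = 1/16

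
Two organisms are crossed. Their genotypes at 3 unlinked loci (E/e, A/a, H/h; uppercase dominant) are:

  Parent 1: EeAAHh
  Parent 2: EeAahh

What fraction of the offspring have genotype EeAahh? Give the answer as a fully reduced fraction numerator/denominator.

P(EeAahh) = 1/8

EeAAHh gametes: EAH×2, EAh×2, eAH×2, eAh×2
EeAahh gametes: EAh×2, Eah×2, eAh×2, eah×2
EeAAHh×EeAahh grid (8·8=64): EEAAHh=4 EEAAhh=4 EEAaHh=4 EEAahh=4 EeAAHh=8 EeAAhh=8 EeAaHh=8 EeAahh=8 eeAAHh=4 eeAAhh=4 eeAaHh=4 eeAahh=4
EeAahh hits 8/64; gcd=8; 8÷8/64÷8 = 1/8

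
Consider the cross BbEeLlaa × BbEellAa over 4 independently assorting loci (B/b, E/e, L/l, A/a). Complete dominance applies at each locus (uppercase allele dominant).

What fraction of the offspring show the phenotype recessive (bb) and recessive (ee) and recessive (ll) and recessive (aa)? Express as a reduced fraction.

BbEeLlaa gametes: BELa×2, BEla×2, BeLa×2, Bela×2, bELa×2, bEla×2, beLa×2, bela×2
BbEellAa gametes: BElA×2, BEla×2, BelA×2, Bela×2, bElA×2, bEla×2, belA×2, bela×2
BbEeLlaa×BbEellAa grid (16·16=256): BBEELlAa=4 BBEELlaa=4 BBEEllAa=4 BBEEllaa=4 BBEeLlAa=8 BBEeLlaa=8 BBEellAa=8 BBEellaa=8 BBeeLlAa=4 BBeeLlaa=4 BBeellAa=4 BBeellaa=4 BbEELlAa=8 BbEELlaa=8 BbEEllAa=8 BbEEllaa=8 BbEeLlAa=16 BbEeLlaa=16 BbEellAa=16 BbEellaa=16 BbeeLlAa=8 BbeeLlaa=8 BbeellAa=8 Bbeellaa=8 bbEELlAa=4 bbEELlaa=4 bbEEllAa=4 bbEEllaa=4 bbEeLlAa=8 bbEeLlaa=8 bbEellAa=8 bbEellaa=8 bbeeLlAa=4 bbeeLlaa=4 bbeellAa=4 bbeellaa=4
bb ee ll aa hits 4/256; gcd=4; 4÷4/256÷4 = 1/64

P(bb ee ll aa) = 1/64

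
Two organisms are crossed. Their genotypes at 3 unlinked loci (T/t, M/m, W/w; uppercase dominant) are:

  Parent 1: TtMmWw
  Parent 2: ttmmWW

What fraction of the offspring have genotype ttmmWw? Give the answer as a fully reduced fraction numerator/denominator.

TtMmWw gametes: TMW×1, TMw×1, TmW×1, Tmw×1, tMW×1, tMw×1, tmW×1, tmw×1
ttmmWW gametes: tmW×8
TtMmWw×ttmmWW grid (8·8=64): TtMmWW=8 TtMmWw=8 TtmmWW=8 TtmmWw=8 ttMmWW=8 ttMmWw=8 ttmmWW=8 ttmmWw=8
ttmmWw hits 8/64; gcd=8; 8÷8/64÷8 = 1/8

P(ttmmWw) = 1/8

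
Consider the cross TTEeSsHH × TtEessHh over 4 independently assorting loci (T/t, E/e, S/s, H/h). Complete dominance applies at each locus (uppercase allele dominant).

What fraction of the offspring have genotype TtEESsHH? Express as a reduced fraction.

TTEeSsHH gametes: TESH×4, TEsH×4, TeSH×4, TesH×4
TtEessHh gametes: TEsH×2, TEsh×2, TesH×2, Tesh×2, tEsH×2, tEsh×2, tesH×2, tesh×2
TTEeSsHH×TtEessHh grid (16·16=256): TTEESsHH=8 TTEESsHh=8 TTEEssHH=8 TTEEssHh=8 TTEeSsHH=16 TTEeSsHh=16 TTEessHH=16 TTEessHh=16 TTeeSsHH=8 TTeeSsHh=8 TTeessHH=8 TTeessHh=8 TtEESsHH=8 TtEESsHh=8 TtEEssHH=8 TtEEssHh=8 TtEeSsHH=16 TtEeSsHh=16 TtEessHH=16 TtEessHh=16 TteeSsHH=8 TteeSsHh=8 TteessHH=8 TteessHh=8
TtEESsHH hits 8/256; gcd=8; 8÷8/256÷8 = 1/32

P(TtEESsHH) = 1/32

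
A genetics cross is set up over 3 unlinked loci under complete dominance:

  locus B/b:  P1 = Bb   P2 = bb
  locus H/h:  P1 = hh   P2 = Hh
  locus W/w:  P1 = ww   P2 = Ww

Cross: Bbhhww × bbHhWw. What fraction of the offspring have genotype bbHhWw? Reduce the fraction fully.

P(bbHhWw) = 1/8

Bbhhww gametes: Bhw×4, bhw×4
bbHhWw gametes: bHW×2, bHw×2, bhW×2, bhw×2
Bbhhww×bbHhWw grid (8·8=64): BbHhWw=8 BbHhww=8 BbhhWw=8 Bbhhww=8 bbHhWw=8 bbHhww=8 bbhhWw=8 bbhhww=8
bbHhWw hits 8/64; gcd=8; 8÷8/64÷8 = 1/8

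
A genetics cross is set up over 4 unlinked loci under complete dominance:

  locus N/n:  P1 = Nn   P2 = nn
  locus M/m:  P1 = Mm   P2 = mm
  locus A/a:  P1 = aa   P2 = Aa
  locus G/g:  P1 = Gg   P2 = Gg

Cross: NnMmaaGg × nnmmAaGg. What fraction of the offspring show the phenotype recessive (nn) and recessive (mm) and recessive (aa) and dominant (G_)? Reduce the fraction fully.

NnMmaaGg gametes: NMaG×2, NMag×2, NmaG×2, Nmag×2, nMaG×2, nMag×2, nmaG×2, nmag×2
nnmmAaGg gametes: nmAG×4, nmAg×4, nmaG×4, nmag×4
NnMmaaGg×nnmmAaGg grid (16·16=256): NnMmAaGG=8 NnMmAaGg=16 NnMmAagg=8 NnMmaaGG=8 NnMmaaGg=16 NnMmaagg=8 NnmmAaGG=8 NnmmAaGg=16 NnmmAagg=8 NnmmaaGG=8 NnmmaaGg=16 Nnmmaagg=8 nnMmAaGG=8 nnMmAaGg=16 nnMmAagg=8 nnMmaaGG=8 nnMmaaGg=16 nnMmaagg=8 nnmmAaGG=8 nnmmAaGg=16 nnmmAagg=8 nnmmaaGG=8 nnmmaaGg=16 nnmmaagg=8
nn mm aa G_ hits 24/256; gcd=8; 24÷8/256÷8 = 3/32

P(nn mm aa G_) = 3/32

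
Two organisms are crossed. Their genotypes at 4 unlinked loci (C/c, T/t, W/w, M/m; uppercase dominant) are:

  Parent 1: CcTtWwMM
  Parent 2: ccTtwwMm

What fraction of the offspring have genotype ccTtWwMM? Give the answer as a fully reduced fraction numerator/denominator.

CcTtWwMM gametes: CTWM×2, CTwM×2, CtWM×2, CtwM×2, cTWM×2, cTwM×2, ctWM×2, ctwM×2
ccTtwwMm gametes: cTwM×4, cTwm×4, ctwM×4, ctwm×4
CcTtWwMM×ccTtwwMm grid (16·16=256): CcTTWwMM=8 CcTTWwMm=8 CcTTwwMM=8 CcTTwwMm=8 CcTtWwMM=16 CcTtWwMm=16 CcTtwwMM=16 CcTtwwMm=16 CcttWwMM=8 CcttWwMm=8 CcttwwMM=8 CcttwwMm=8 ccTTWwMM=8 ccTTWwMm=8 ccTTwwMM=8 ccTTwwMm=8 ccTtWwMM=16 ccTtWwMm=16 ccTtwwMM=16 ccTtwwMm=16 ccttWwMM=8 ccttWwMm=8 ccttwwMM=8 ccttwwMm=8
ccTtWwMM hits 16/256; gcd=16; 16÷16/256÷16 = 1/16

P(ccTtWwMM) = 1/16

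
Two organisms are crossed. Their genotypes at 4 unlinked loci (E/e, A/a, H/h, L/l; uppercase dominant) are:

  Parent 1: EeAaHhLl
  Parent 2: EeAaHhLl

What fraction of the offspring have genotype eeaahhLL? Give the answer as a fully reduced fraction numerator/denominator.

EeAaHhLl gametes: EAHL×1, EAHl×1, EAhL×1, EAhl×1, EaHL×1, EaHl×1, EahL×1, Eahl×1, eAHL×1, eAHl×1, eAhL×1, eAhl×1, eaHL×1, eaHl×1, eahL×1, eahl×1
EeAaHhLl gametes: EAHL×1, EAHl×1, EAhL×1, EAhl×1, EaHL×1, EaHl×1, EahL×1, Eahl×1, eAHL×1, eAHl×1, eAhL×1, eAhl×1, eaHL×1, eaHl×1, eahL×1, eahl×1
EeAaHhLl×EeAaHhLl grid (16·16=256): EEAAHHLL=1 EEAAHHLl=2 EEAAHHll=1 EEAAHhLL=2 EEAAHhLl=4 EEAAHhll=2 EEAAhhLL=1 EEAAhhLl=2 EEAAhhll=1 EEAaHHLL=2 EEAaHHLl=4 EEAaHHll=2 EEAaHhLL=4 EEAaHhLl=8 EEAaHhll=4 EEAahhLL=2 EEAahhLl=4 EEAahhll=2 EEaaHHLL=1 EEaaHHLl=2 EEaaHHll=1 EEaaHhLL=2 EEaaHhLl=4 EEaaHhll=2 EEaahhLL=1 EEaahhLl=2 EEaahhll=1 EeAAHHLL=2 EeAAHHLl=4 EeAAHHll=2 EeAAHhLL=4 EeAAHhLl=8 EeAAHhll=4 EeAAhhLL=2 EeAAhhLl=4 EeAAhhll=2 EeAaHHLL=4 EeAaHHLl=8 EeAaHHll=4 EeAaHhLL=8 EeAaHhLl=16 EeAaHhll=8 EeAahhLL=4 EeAahhLl=8 EeAahhll=4 EeaaHHLL=2 EeaaHHLl=4 EeaaHHll=2 EeaaHhLL=4 EeaaHhLl=8 EeaaHhll=4 EeaahhLL=2 EeaahhLl=4 Eeaahhll=2 eeAAHHLL=1 eeAAHHLl=2 eeAAHHll=1 eeAAHhLL=2 eeAAHhLl=4 eeAAHhll=2 eeAAhhLL=1 eeAAhhLl=2 eeAAhhll=1 eeAaHHLL=2 eeAaHHLl=4 eeAaHHll=2 eeAaHhLL=4 eeAaHhLl=8 eeAaHhll=4 eeAahhLL=2 eeAahhLl=4 eeAahhll=2 eeaaHHLL=1 eeaaHHLl=2 eeaaHHll=1 eeaaHhLL=2 eeaaHhLl=4 eeaaHhll=2 eeaahhLL=1 eeaahhLl=2 eeaahhll=1
eeaahhLL hits 1/256; gcd=1; 1÷1/256÷1 = 1/256

P(eeaahhLL) = 1/256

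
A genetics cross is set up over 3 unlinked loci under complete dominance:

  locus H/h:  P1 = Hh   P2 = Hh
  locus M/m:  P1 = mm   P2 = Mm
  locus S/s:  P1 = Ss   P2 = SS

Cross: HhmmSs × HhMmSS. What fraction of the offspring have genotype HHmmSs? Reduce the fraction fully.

P(HHmmSs) = 1/16

HhmmSs gametes: HmS×2, Hms×2, hmS×2, hms×2
HhMmSS gametes: HMS×2, HmS×2, hMS×2, hmS×2
HhmmSs×HhMmSS grid (8·8=64): HHMmSS=4 HHMmSs=4 HHmmSS=4 HHmmSs=4 HhMmSS=8 HhMmSs=8 HhmmSS=8 HhmmSs=8 hhMmSS=4 hhMmSs=4 hhmmSS=4 hhmmSs=4
HHmmSs hits 4/64; gcd=4; 4÷4/64÷4 = 1/16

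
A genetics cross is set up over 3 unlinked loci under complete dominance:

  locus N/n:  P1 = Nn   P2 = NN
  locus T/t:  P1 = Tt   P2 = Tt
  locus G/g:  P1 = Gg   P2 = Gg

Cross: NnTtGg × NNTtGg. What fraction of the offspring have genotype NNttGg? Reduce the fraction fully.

NnTtGg gametes: NTG×1, NTg×1, NtG×1, Ntg×1, nTG×1, nTg×1, ntG×1, ntg×1
NNTtGg gametes: NTG×2, NTg×2, NtG×2, Ntg×2
NnTtGg×NNTtGg grid (8·8=64): NNTTGG=2 NNTTGg=4 NNTTgg=2 NNTtGG=4 NNTtGg=8 NNTtgg=4 NNttGG=2 NNttGg=4 NNttgg=2 NnTTGG=2 NnTTGg=4 NnTTgg=2 NnTtGG=4 NnTtGg=8 NnTtgg=4 NnttGG=2 NnttGg=4 Nnttgg=2
NNttGg hits 4/64; gcd=4; 4÷4/64÷4 = 1/16

P(NNttGg) = 1/16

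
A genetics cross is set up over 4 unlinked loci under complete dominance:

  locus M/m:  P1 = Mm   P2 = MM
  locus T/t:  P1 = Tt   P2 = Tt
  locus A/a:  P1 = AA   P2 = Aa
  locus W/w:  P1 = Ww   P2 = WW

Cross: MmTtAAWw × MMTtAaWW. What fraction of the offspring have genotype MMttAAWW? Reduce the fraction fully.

MmTtAAWw gametes: MTAW×2, MTAw×2, MtAW×2, MtAw×2, mTAW×2, mTAw×2, mtAW×2, mtAw×2
MMTtAaWW gametes: MTAW×4, MTaW×4, MtAW×4, MtaW×4
MmTtAAWw×MMTtAaWW grid (16·16=256): MMTTAAWW=8 MMTTAAWw=8 MMTTAaWW=8 MMTTAaWw=8 MMTtAAWW=16 MMTtAAWw=16 MMTtAaWW=16 MMTtAaWw=16 MMttAAWW=8 MMttAAWw=8 MMttAaWW=8 MMttAaWw=8 MmTTAAWW=8 MmTTAAWw=8 MmTTAaWW=8 MmTTAaWw=8 MmTtAAWW=16 MmTtAAWw=16 MmTtAaWW=16 MmTtAaWw=16 MmttAAWW=8 MmttAAWw=8 MmttAaWW=8 MmttAaWw=8
MMttAAWW hits 8/256; gcd=8; 8÷8/256÷8 = 1/32

P(MMttAAWW) = 1/32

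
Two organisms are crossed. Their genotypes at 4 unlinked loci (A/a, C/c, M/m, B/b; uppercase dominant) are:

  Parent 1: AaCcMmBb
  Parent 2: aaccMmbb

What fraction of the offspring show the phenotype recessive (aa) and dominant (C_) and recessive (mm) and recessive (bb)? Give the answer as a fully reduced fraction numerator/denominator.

P(aa C_ mm bb) = 1/32

AaCcMmBb gametes: ACMB×1, ACMb×1, ACmB×1, ACmb×1, AcMB×1, AcMb×1, AcmB×1, Acmb×1, aCMB×1, aCMb×1, aCmB×1, aCmb×1, acMB×1, acMb×1, acmB×1, acmb×1
aaccMmbb gametes: acMb×8, acmb×8
AaCcMmBb×aaccMmbb grid (16·16=256): AaCcMMBb=8 AaCcMMbb=8 AaCcMmBb=16 AaCcMmbb=16 AaCcmmBb=8 AaCcmmbb=8 AaccMMBb=8 AaccMMbb=8 AaccMmBb=16 AaccMmbb=16 AaccmmBb=8 Aaccmmbb=8 aaCcMMBb=8 aaCcMMbb=8 aaCcMmBb=16 aaCcMmbb=16 aaCcmmBb=8 aaCcmmbb=8 aaccMMBb=8 aaccMMbb=8 aaccMmBb=16 aaccMmbb=16 aaccmmBb=8 aaccmmbb=8
aa C_ mm bb hits 8/256; gcd=8; 8÷8/256÷8 = 1/32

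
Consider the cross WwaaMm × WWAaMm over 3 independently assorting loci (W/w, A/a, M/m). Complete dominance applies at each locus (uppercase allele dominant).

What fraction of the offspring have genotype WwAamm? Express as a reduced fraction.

P(WwAamm) = 1/16

WwaaMm gametes: WaM×2, Wam×2, waM×2, wam×2
WWAaMm gametes: WAM×2, WAm×2, WaM×2, Wam×2
WwaaMm×WWAaMm grid (8·8=64): WWAaMM=4 WWAaMm=8 WWAamm=4 WWaaMM=4 WWaaMm=8 WWaamm=4 WwAaMM=4 WwAaMm=8 WwAamm=4 WwaaMM=4 WwaaMm=8 Wwaamm=4
WwAamm hits 4/64; gcd=4; 4÷4/64÷4 = 1/16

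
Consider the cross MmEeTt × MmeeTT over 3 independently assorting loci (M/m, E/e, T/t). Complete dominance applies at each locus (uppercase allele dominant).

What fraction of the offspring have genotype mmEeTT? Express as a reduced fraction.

P(mmEeTT) = 1/16

MmEeTt gametes: MET×1, MEt×1, MeT×1, Met×1, mET×1, mEt×1, meT×1, met×1
MmeeTT gametes: MeT×4, meT×4
MmEeTt×MmeeTT grid (8·8=64): MMEeTT=4 MMEeTt=4 MMeeTT=4 MMeeTt=4 MmEeTT=8 MmEeTt=8 MmeeTT=8 MmeeTt=8 mmEeTT=4 mmEeTt=4 mmeeTT=4 mmeeTt=4
mmEeTT hits 4/64; gcd=4; 4÷4/64÷4 = 1/16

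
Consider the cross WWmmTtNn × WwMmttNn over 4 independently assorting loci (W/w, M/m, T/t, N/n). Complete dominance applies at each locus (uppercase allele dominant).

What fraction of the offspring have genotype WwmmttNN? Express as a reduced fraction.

WWmmTtNn gametes: WmTN×4, WmTn×4, WmtN×4, Wmtn×4
WwMmttNn gametes: WMtN×2, WMtn×2, WmtN×2, Wmtn×2, wMtN×2, wMtn×2, wmtN×2, wmtn×2
WWmmTtNn×WwMmttNn grid (16·16=256): WWMmTtNN=8 WWMmTtNn=16 WWMmTtnn=8 WWMmttNN=8 WWMmttNn=16 WWMmttnn=8 WWmmTtNN=8 WWmmTtNn=16 WWmmTtnn=8 WWmmttNN=8 WWmmttNn=16 WWmmttnn=8 WwMmTtNN=8 WwMmTtNn=16 WwMmTtnn=8 WwMmttNN=8 WwMmttNn=16 WwMmttnn=8 WwmmTtNN=8 WwmmTtNn=16 WwmmTtnn=8 WwmmttNN=8 WwmmttNn=16 Wwmmttnn=8
WwmmttNN hits 8/256; gcd=8; 8÷8/256÷8 = 1/32

P(WwmmttNN) = 1/32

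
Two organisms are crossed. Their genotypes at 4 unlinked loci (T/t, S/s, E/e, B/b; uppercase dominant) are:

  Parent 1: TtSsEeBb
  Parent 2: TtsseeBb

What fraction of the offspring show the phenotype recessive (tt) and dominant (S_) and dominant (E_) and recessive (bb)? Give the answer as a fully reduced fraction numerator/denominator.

TtSsEeBb gametes: TSEB×1, TSEb×1, TSeB×1, TSeb×1, TsEB×1, TsEb×1, TseB×1, Tseb×1, tSEB×1, tSEb×1, tSeB×1, tSeb×1, tsEB×1, tsEb×1, tseB×1, tseb×1
TtsseeBb gametes: TseB×4, Tseb×4, tseB×4, tseb×4
TtSsEeBb×TtsseeBb grid (16·16=256): TTSsEeBB=4 TTSsEeBb=8 TTSsEebb=4 TTSseeBB=4 TTSseeBb=8 TTSseebb=4 TTssEeBB=4 TTssEeBb=8 TTssEebb=4 TTsseeBB=4 TTsseeBb=8 TTsseebb=4 TtSsEeBB=8 TtSsEeBb=16 TtSsEebb=8 TtSseeBB=8 TtSseeBb=16 TtSseebb=8 TtssEeBB=8 TtssEeBb=16 TtssEebb=8 TtsseeBB=8 TtsseeBb=16 Ttsseebb=8 ttSsEeBB=4 ttSsEeBb=8 ttSsEebb=4 ttSseeBB=4 ttSseeBb=8 ttSseebb=4 ttssEeBB=4 ttssEeBb=8 ttssEebb=4 ttsseeBB=4 ttsseeBb=8 ttsseebb=4
tt S_ E_ bb hits 4/256; gcd=4; 4÷4/256÷4 = 1/64

P(tt S_ E_ bb) = 1/64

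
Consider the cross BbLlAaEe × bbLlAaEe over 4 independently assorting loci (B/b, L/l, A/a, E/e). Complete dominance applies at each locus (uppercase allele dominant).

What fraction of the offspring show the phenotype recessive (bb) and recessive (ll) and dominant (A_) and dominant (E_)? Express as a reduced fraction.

BbLlAaEe gametes: BLAE×1, BLAe×1, BLaE×1, BLae×1, BlAE×1, BlAe×1, BlaE×1, Blae×1, bLAE×1, bLAe×1, bLaE×1, bLae×1, blAE×1, blAe×1, blaE×1, blae×1
bbLlAaEe gametes: bLAE×2, bLAe×2, bLaE×2, bLae×2, blAE×2, blAe×2, blaE×2, blae×2
BbLlAaEe×bbLlAaEe grid (16·16=256): BbLLAAEE=2 BbLLAAEe=4 BbLLAAee=2 BbLLAaEE=4 BbLLAaEe=8 BbLLAaee=4 BbLLaaEE=2 BbLLaaEe=4 BbLLaaee=2 BbLlAAEE=4 BbLlAAEe=8 BbLlAAee=4 BbLlAaEE=8 BbLlAaEe=16 BbLlAaee=8 BbLlaaEE=4 BbLlaaEe=8 BbLlaaee=4 BbllAAEE=2 BbllAAEe=4 BbllAAee=2 BbllAaEE=4 BbllAaEe=8 BbllAaee=4 BbllaaEE=2 BbllaaEe=4 Bbllaaee=2 bbLLAAEE=2 bbLLAAEe=4 bbLLAAee=2 bbLLAaEE=4 bbLLAaEe=8 bbLLAaee=4 bbLLaaEE=2 bbLLaaEe=4 bbLLaaee=2 bbLlAAEE=4 bbLlAAEe=8 bbLlAAee=4 bbLlAaEE=8 bbLlAaEe=16 bbLlAaee=8 bbLlaaEE=4 bbLlaaEe=8 bbLlaaee=4 bbllAAEE=2 bbllAAEe=4 bbllAAee=2 bbllAaEE=4 bbllAaEe=8 bbllAaee=4 bbllaaEE=2 bbllaaEe=4 bbllaaee=2
bb ll A_ E_ hits 18/256; gcd=2; 18÷2/256÷2 = 9/128

P(bb ll A_ E_) = 9/128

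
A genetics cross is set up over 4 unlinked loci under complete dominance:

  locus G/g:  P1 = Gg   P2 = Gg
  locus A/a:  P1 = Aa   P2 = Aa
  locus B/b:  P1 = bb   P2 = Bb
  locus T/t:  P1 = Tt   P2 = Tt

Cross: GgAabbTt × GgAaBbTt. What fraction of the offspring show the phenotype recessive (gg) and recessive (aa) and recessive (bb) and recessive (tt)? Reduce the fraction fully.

GgAabbTt gametes: GAbT×2, GAbt×2, GabT×2, Gabt×2, gAbT×2, gAbt×2, gabT×2, gabt×2
GgAaBbTt gametes: GABT×1, GABt×1, GAbT×1, GAbt×1, GaBT×1, GaBt×1, GabT×1, Gabt×1, gABT×1, gABt×1, gAbT×1, gAbt×1, gaBT×1, gaBt×1, gabT×1, gabt×1
GgAabbTt×GgAaBbTt grid (16·16=256): GGAABbTT=2 GGAABbTt=4 GGAABbtt=2 GGAAbbTT=2 GGAAbbTt=4 GGAAbbtt=2 GGAaBbTT=4 GGAaBbTt=8 GGAaBbtt=4 GGAabbTT=4 GGAabbTt=8 GGAabbtt=4 GGaaBbTT=2 GGaaBbTt=4 GGaaBbtt=2 GGaabbTT=2 GGaabbTt=4 GGaabbtt=2 GgAABbTT=4 GgAABbTt=8 GgAABbtt=4 GgAAbbTT=4 GgAAbbTt=8 GgAAbbtt=4 GgAaBbTT=8 GgAaBbTt=16 GgAaBbtt=8 GgAabbTT=8 GgAabbTt=16 GgAabbtt=8 GgaaBbTT=4 GgaaBbTt=8 GgaaBbtt=4 GgaabbTT=4 GgaabbTt=8 Ggaabbtt=4 ggAABbTT=2 ggAABbTt=4 ggAABbtt=2 ggAAbbTT=2 ggAAbbTt=4 ggAAbbtt=2 ggAaBbTT=4 ggAaBbTt=8 ggAaBbtt=4 ggAabbTT=4 ggAabbTt=8 ggAabbtt=4 ggaaBbTT=2 ggaaBbTt=4 ggaaBbtt=2 ggaabbTT=2 ggaabbTt=4 ggaabbtt=2
gg aa bb tt hits 2/256; gcd=2; 2÷2/256÷2 = 1/128

P(gg aa bb tt) = 1/128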